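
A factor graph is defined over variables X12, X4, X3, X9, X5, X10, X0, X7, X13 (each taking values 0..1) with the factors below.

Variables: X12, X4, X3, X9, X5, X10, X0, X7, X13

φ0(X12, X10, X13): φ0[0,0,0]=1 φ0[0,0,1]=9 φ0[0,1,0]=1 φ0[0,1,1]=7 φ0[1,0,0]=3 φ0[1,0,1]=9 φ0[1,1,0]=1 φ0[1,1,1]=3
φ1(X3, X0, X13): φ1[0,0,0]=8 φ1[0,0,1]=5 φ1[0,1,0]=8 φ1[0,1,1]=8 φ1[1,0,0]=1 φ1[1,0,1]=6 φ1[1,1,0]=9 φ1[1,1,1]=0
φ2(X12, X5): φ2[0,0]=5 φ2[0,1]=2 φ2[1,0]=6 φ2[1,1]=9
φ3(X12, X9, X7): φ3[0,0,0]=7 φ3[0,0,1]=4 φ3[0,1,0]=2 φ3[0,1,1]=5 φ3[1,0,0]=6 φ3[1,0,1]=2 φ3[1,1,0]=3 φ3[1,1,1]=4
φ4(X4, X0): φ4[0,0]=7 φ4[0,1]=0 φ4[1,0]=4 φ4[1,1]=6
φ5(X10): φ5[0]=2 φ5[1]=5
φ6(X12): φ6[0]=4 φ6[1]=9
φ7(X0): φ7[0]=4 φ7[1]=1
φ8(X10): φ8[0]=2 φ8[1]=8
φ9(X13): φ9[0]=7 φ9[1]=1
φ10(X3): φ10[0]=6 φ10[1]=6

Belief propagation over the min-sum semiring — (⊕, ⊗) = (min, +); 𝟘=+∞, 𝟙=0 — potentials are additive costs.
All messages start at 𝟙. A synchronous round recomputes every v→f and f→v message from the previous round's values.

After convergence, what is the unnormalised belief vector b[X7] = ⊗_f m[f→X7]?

b[X7] = [29, 31]

init: all messages = 𝟙 over 2 values
r1 m[φ0→X12] = [1, 1]
r1 m[φ0→X10] = [1, 1]
r1 m[φ0→X13] = [1, 3]
r1 m[φ1→X3] = [5, 0]
r1 m[φ1→X0] = [1, 0]
r1 m[φ1→X13] = [1, 0]
r1 m[φ2→X12] = [2, 6]
r1 m[φ2→X5] = [5, 2]
r1 m[φ3→X12] = [2, 2]
r1 m[φ3→X9] = [2, 2]
r1 m[φ3→X7] = [2, 2]
r1 m[φ4→X4] = [0, 4]
r1 m[φ4→X0] = [4, 0]
r1 m[φ5→X10] = [2, 5]
r1 m[φ6→X12] = [4, 9]
r1 m[φ7→X0] = [4, 1]
r1 m[φ8→X10] = [2, 8]
r1 m[φ9→X13] = [7, 1]
r1 m[φ10→X3] = [6, 6]
r1 m[X12→φ0] = [0, 0]
r1 m[X12→φ2] = [0, 0]
r1 m[X12→φ3] = [0, 0]
r1 m[X12→φ6] = [0, 0]
r1 m[X4→φ4] = [0, 0]
r1 m[X3→φ1] = [0, 0]
r1 m[X3→φ10] = [0, 0]
r1 m[X9→φ3] = [0, 0]
r1 m[X5→φ2] = [0, 0]
r1 m[X10→φ0] = [0, 0]
r1 m[X10→φ5] = [0, 0]
r1 m[X10→φ8] = [0, 0]
r1 m[X0→φ1] = [0, 0]
r1 m[X0→φ4] = [0, 0]
r1 m[X0→φ7] = [0, 0]
r1 m[X7→φ3] = [0, 0]
r1 m[X13→φ0] = [0, 0]
r1 m[X13→φ1] = [0, 0]
r1 m[X13→φ9] = [0, 0]
r2 m[φ0→X12] = [1, 1]
r2 m[φ0→X10] = [1, 1]
r2 m[φ0→X13] = [1, 3]
r2 m[φ1→X3] = [5, 0]
r2 m[φ1→X0] = [1, 0]
r2 m[φ1→X13] = [1, 0]
r2 m[φ2→X12] = [2, 6]
r2 m[φ2→X5] = [5, 2]
r2 m[φ3→X12] = [2, 2]
r2 m[φ3→X9] = [2, 2]
r2 m[φ3→X7] = [2, 2]
r2 m[φ4→X4] = [0, 4]
r2 m[φ4→X0] = [4, 0]
r2 m[φ5→X10] = [2, 5]
r2 m[φ6→X12] = [4, 9]
r2 m[φ7→X0] = [4, 1]
r2 m[φ8→X10] = [2, 8]
r2 m[φ9→X13] = [7, 1]
r2 m[φ10→X3] = [6, 6]
r2 m[X12→φ0] = [8, 17]
r2 m[X12→φ2] = [7, 12]
r2 m[X12→φ3] = [7, 16]
r2 m[X12→φ6] = [5, 9]
r2 m[X4→φ4] = [0, 0]
r2 m[X3→φ1] = [6, 6]
r2 m[X3→φ10] = [5, 0]
r2 m[X9→φ3] = [0, 0]
r2 m[X5→φ2] = [0, 0]
r2 m[X10→φ0] = [4, 13]
r2 m[X10→φ5] = [3, 9]
r2 m[X10→φ8] = [3, 6]
r2 m[X0→φ1] = [8, 1]
r2 m[X0→φ4] = [5, 1]
r2 m[X0→φ7] = [5, 0]
r2 m[X7→φ3] = [0, 0]
r2 m[X13→φ0] = [8, 1]
r2 m[X13→φ1] = [8, 4]
r2 m[X13→φ9] = [2, 3]
r3 m[φ0→X12] = [13, 14]
r3 m[φ0→X10] = [17, 16]
r3 m[φ0→X13] = [13, 21]
r3 m[φ1→X3] = [13, 5]
r3 m[φ1→X0] = [15, 10]
r3 m[φ1→X13] = [15, 7]
r3 m[φ2→X12] = [2, 6]
r3 m[φ2→X5] = [12, 9]
r3 m[φ3→X12] = [2, 2]
r3 m[φ3→X9] = [11, 9]
r3 m[φ3→X7] = [9, 11]
r3 m[φ4→X4] = [1, 7]
r3 m[φ4→X0] = [4, 0]
r3 m[φ5→X10] = [2, 5]
r3 m[φ6→X12] = [4, 9]
r3 m[φ7→X0] = [4, 1]
r3 m[φ8→X10] = [2, 8]
r3 m[φ9→X13] = [7, 1]
r3 m[φ10→X3] = [6, 6]
r3 m[X12→φ0] = [8, 17]
r3 m[X12→φ2] = [7, 12]
r3 m[X12→φ3] = [7, 16]
r3 m[X12→φ6] = [5, 9]
r3 m[X4→φ4] = [0, 0]
r3 m[X3→φ1] = [6, 6]
r3 m[X3→φ10] = [5, 0]
r3 m[X9→φ3] = [0, 0]
r3 m[X5→φ2] = [0, 0]
r3 m[X10→φ0] = [4, 13]
r3 m[X10→φ5] = [3, 9]
r3 m[X10→φ8] = [3, 6]
r3 m[X0→φ1] = [8, 1]
r3 m[X0→φ4] = [5, 1]
r3 m[X0→φ7] = [5, 0]
r3 m[X7→φ3] = [0, 0]
r3 m[X13→φ0] = [8, 1]
r3 m[X13→φ1] = [8, 4]
r3 m[X13→φ9] = [2, 3]
r4 m[φ0→X12] = [13, 14]
r4 m[φ0→X10] = [17, 16]
r4 m[φ0→X13] = [13, 21]
r4 m[φ1→X3] = [13, 5]
r4 m[φ1→X0] = [15, 10]
r4 m[φ1→X13] = [15, 7]
r4 m[φ2→X12] = [2, 6]
r4 m[φ2→X5] = [12, 9]
r4 m[φ3→X12] = [2, 2]
r4 m[φ3→X9] = [11, 9]
r4 m[φ3→X7] = [9, 11]
r4 m[φ4→X4] = [1, 7]
r4 m[φ4→X0] = [4, 0]
r4 m[φ5→X10] = [2, 5]
r4 m[φ6→X12] = [4, 9]
r4 m[φ7→X0] = [4, 1]
r4 m[φ8→X10] = [2, 8]
r4 m[φ9→X13] = [7, 1]
r4 m[φ10→X3] = [6, 6]
r4 m[X12→φ0] = [8, 17]
r4 m[X12→φ2] = [19, 25]
r4 m[X12→φ3] = [19, 29]
r4 m[X12→φ6] = [17, 22]
r4 m[X4→φ4] = [0, 0]
r4 m[X3→φ1] = [6, 6]
r4 m[X3→φ10] = [13, 5]
r4 m[X9→φ3] = [0, 0]
r4 m[X5→φ2] = [0, 0]
r4 m[X10→φ0] = [4, 13]
r4 m[X10→φ5] = [19, 24]
r4 m[X10→φ8] = [19, 21]
r4 m[X0→φ1] = [8, 1]
r4 m[X0→φ4] = [19, 11]
r4 m[X0→φ7] = [19, 10]
r4 m[X7→φ3] = [0, 0]
r4 m[X13→φ0] = [22, 8]
r4 m[X13→φ1] = [20, 22]
r4 m[X13→φ9] = [28, 28]
r5 m[φ0→X12] = [21, 21]
r5 m[φ0→X10] = [25, 23]
r5 m[φ0→X13] = [13, 21]
r5 m[φ1→X3] = [29, 23]
r5 m[φ1→X0] = [27, 28]
r5 m[φ1→X13] = [15, 7]
r5 m[φ2→X12] = [2, 6]
r5 m[φ2→X5] = [24, 21]
r5 m[φ3→X12] = [2, 2]
r5 m[φ3→X9] = [23, 21]
r5 m[φ3→X7] = [21, 23]
r5 m[φ4→X4] = [11, 17]
r5 m[φ4→X0] = [4, 0]
r5 m[φ5→X10] = [2, 5]
r5 m[φ6→X12] = [4, 9]
r5 m[φ7→X0] = [4, 1]
r5 m[φ8→X10] = [2, 8]
r5 m[φ9→X13] = [7, 1]
r5 m[φ10→X3] = [6, 6]
r5 m[X12→φ0] = [8, 17]
r5 m[X12→φ2] = [19, 25]
r5 m[X12→φ3] = [19, 29]
r5 m[X12→φ6] = [17, 22]
r5 m[X4→φ4] = [0, 0]
r5 m[X3→φ1] = [6, 6]
r5 m[X3→φ10] = [13, 5]
r5 m[X9→φ3] = [0, 0]
r5 m[X5→φ2] = [0, 0]
r5 m[X10→φ0] = [4, 13]
r5 m[X10→φ5] = [19, 24]
r5 m[X10→φ8] = [19, 21]
r5 m[X0→φ1] = [8, 1]
r5 m[X0→φ4] = [19, 11]
r5 m[X0→φ7] = [19, 10]
r5 m[X7→φ3] = [0, 0]
r5 m[X13→φ0] = [22, 8]
r5 m[X13→φ1] = [20, 22]
r5 m[X13→φ9] = [28, 28]
r6 m[φ0→X12] = [21, 21]
r6 m[φ0→X10] = [25, 23]
r6 m[φ0→X13] = [13, 21]
r6 m[φ1→X3] = [29, 23]
r6 m[φ1→X0] = [27, 28]
r6 m[φ1→X13] = [15, 7]
r6 m[φ2→X12] = [2, 6]
r6 m[φ2→X5] = [24, 21]
r6 m[φ3→X12] = [2, 2]
r6 m[φ3→X9] = [23, 21]
r6 m[φ3→X7] = [21, 23]
r6 m[φ4→X4] = [11, 17]
r6 m[φ4→X0] = [4, 0]
r6 m[φ5→X10] = [2, 5]
r6 m[φ6→X12] = [4, 9]
r6 m[φ7→X0] = [4, 1]
r6 m[φ8→X10] = [2, 8]
r6 m[φ9→X13] = [7, 1]
r6 m[φ10→X3] = [6, 6]
r6 m[X12→φ0] = [8, 17]
r6 m[X12→φ2] = [27, 32]
r6 m[X12→φ3] = [27, 36]
r6 m[X12→φ6] = [25, 29]
r6 m[X4→φ4] = [0, 0]
r6 m[X3→φ1] = [6, 6]
r6 m[X3→φ10] = [29, 23]
r6 m[X9→φ3] = [0, 0]
r6 m[X5→φ2] = [0, 0]
r6 m[X10→φ0] = [4, 13]
r6 m[X10→φ5] = [27, 31]
r6 m[X10→φ8] = [27, 28]
r6 m[X0→φ1] = [8, 1]
r6 m[X0→φ4] = [31, 29]
r6 m[X0→φ7] = [31, 28]
r6 m[X7→φ3] = [0, 0]
r6 m[X13→φ0] = [22, 8]
r6 m[X13→φ1] = [20, 22]
r6 m[X13→φ9] = [28, 28]
r7 m[φ0→X12] = [21, 21]
r7 m[φ0→X10] = [25, 23]
r7 m[φ0→X13] = [13, 21]
r7 m[φ1→X3] = [29, 23]
r7 m[φ1→X0] = [27, 28]
r7 m[φ1→X13] = [15, 7]
r7 m[φ2→X12] = [2, 6]
r7 m[φ2→X5] = [32, 29]
r7 m[φ3→X12] = [2, 2]
r7 m[φ3→X9] = [31, 29]
r7 m[φ3→X7] = [29, 31]
r7 m[φ4→X4] = [29, 35]
r7 m[φ4→X0] = [4, 0]
r7 m[φ5→X10] = [2, 5]
r7 m[φ6→X12] = [4, 9]
r7 m[φ7→X0] = [4, 1]
r7 m[φ8→X10] = [2, 8]
r7 m[φ9→X13] = [7, 1]
r7 m[φ10→X3] = [6, 6]
r7 m[X12→φ0] = [8, 17]
r7 m[X12→φ2] = [27, 32]
r7 m[X12→φ3] = [27, 36]
r7 m[X12→φ6] = [25, 29]
r7 m[X4→φ4] = [0, 0]
r7 m[X3→φ1] = [6, 6]
r7 m[X3→φ10] = [29, 23]
r7 m[X9→φ3] = [0, 0]
r7 m[X5→φ2] = [0, 0]
r7 m[X10→φ0] = [4, 13]
r7 m[X10→φ5] = [27, 31]
r7 m[X10→φ8] = [27, 28]
r7 m[X0→φ1] = [8, 1]
r7 m[X0→φ4] = [31, 29]
r7 m[X0→φ7] = [31, 28]
r7 m[X7→φ3] = [0, 0]
r7 m[X13→φ0] = [22, 8]
r7 m[X13→φ1] = [20, 22]
r7 m[X13→φ9] = [28, 28]
r8 m[φ0→X12] = [21, 21]
r8 m[φ0→X10] = [25, 23]
r8 m[φ0→X13] = [13, 21]
r8 m[φ1→X3] = [29, 23]
r8 m[φ1→X0] = [27, 28]
r8 m[φ1→X13] = [15, 7]
r8 m[φ2→X12] = [2, 6]
r8 m[φ2→X5] = [32, 29]
r8 m[φ3→X12] = [2, 2]
r8 m[φ3→X9] = [31, 29]
r8 m[φ3→X7] = [29, 31]
r8 m[φ4→X4] = [29, 35]
r8 m[φ4→X0] = [4, 0]
r8 m[φ5→X10] = [2, 5]
r8 m[φ6→X12] = [4, 9]
r8 m[φ7→X0] = [4, 1]
r8 m[φ8→X10] = [2, 8]
r8 m[φ9→X13] = [7, 1]
r8 m[φ10→X3] = [6, 6]
r8 m[X12→φ0] = [8, 17]
r8 m[X12→φ2] = [27, 32]
r8 m[X12→φ3] = [27, 36]
r8 m[X12→φ6] = [25, 29]
r8 m[X4→φ4] = [0, 0]
r8 m[X3→φ1] = [6, 6]
r8 m[X3→φ10] = [29, 23]
r8 m[X9→φ3] = [0, 0]
r8 m[X5→φ2] = [0, 0]
r8 m[X10→φ0] = [4, 13]
r8 m[X10→φ5] = [27, 31]
r8 m[X10→φ8] = [27, 28]
r8 m[X0→φ1] = [8, 1]
r8 m[X0→φ4] = [31, 29]
r8 m[X0→φ7] = [31, 28]
r8 m[X7→φ3] = [0, 0]
r8 m[X13→φ0] = [22, 8]
r8 m[X13→φ1] = [20, 22]
r8 m[X13→φ9] = [28, 28]
fixed point reached at round 8
b[X7] = ⊗ incoming = [29, 31]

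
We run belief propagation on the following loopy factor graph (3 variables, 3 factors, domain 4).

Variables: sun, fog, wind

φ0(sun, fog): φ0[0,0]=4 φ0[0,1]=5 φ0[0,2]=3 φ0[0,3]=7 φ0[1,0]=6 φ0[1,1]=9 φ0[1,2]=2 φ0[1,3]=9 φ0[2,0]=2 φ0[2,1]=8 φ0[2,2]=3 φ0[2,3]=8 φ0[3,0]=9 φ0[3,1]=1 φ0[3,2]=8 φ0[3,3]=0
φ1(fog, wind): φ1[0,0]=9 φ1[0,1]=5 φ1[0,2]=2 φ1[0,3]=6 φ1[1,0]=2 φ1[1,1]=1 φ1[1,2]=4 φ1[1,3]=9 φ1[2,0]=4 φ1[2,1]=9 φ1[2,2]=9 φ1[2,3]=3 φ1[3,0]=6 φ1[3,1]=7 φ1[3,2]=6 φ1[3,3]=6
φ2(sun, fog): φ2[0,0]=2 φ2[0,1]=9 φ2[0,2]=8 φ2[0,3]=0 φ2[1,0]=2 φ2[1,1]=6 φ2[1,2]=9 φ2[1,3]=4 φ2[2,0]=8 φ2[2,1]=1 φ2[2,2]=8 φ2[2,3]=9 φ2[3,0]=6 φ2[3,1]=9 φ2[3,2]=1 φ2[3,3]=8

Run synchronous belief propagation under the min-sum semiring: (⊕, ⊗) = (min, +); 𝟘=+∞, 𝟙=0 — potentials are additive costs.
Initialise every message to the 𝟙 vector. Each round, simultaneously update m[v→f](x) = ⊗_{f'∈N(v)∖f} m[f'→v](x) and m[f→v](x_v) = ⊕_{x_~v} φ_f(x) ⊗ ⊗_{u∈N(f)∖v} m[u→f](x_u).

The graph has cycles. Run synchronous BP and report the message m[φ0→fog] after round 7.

message @ round 7 = [6, 8, 7, 7]

init: all messages = 𝟙 over 4 values
r1 m[φ0→sun] = [3, 2, 2, 0]
r1 m[φ0→fog] = [2, 1, 2, 0]
r1 m[φ1→fog] = [2, 1, 3, 6]
r1 m[φ1→wind] = [2, 1, 2, 3]
r1 m[φ2→sun] = [0, 2, 1, 1]
r1 m[φ2→fog] = [2, 1, 1, 0]
r1 m[sun→φ0] = [0, 0, 0, 0]
r1 m[sun→φ2] = [0, 0, 0, 0]
r1 m[fog→φ0] = [0, 0, 0, 0]
r1 m[fog→φ1] = [0, 0, 0, 0]
r1 m[fog→φ2] = [0, 0, 0, 0]
r1 m[wind→φ1] = [0, 0, 0, 0]
r2 m[φ0→sun] = [3, 2, 2, 0]
r2 m[φ0→fog] = [2, 1, 2, 0]
r2 m[φ1→fog] = [2, 1, 3, 6]
r2 m[φ1→wind] = [2, 1, 2, 3]
r2 m[φ2→sun] = [0, 2, 1, 1]
r2 m[φ2→fog] = [2, 1, 1, 0]
r2 m[sun→φ0] = [0, 2, 1, 1]
r2 m[sun→φ2] = [3, 2, 2, 0]
r2 m[fog→φ0] = [4, 2, 4, 6]
r2 m[fog→φ1] = [4, 2, 3, 0]
r2 m[fog→φ2] = [4, 2, 5, 6]
r2 m[wind→φ1] = [0, 0, 0, 0]
r3 m[φ0→sun] = [7, 6, 6, 3]
r3 m[φ0→fog] = [3, 2, 3, 1]
r3 m[φ1→fog] = [2, 1, 3, 6]
r3 m[φ1→wind] = [4, 3, 6, 6]
r3 m[φ2→sun] = [6, 6, 3, 6]
r3 m[φ2→fog] = [4, 3, 1, 3]
r3 m[sun→φ0] = [0, 2, 1, 1]
r3 m[sun→φ2] = [3, 2, 2, 0]
r3 m[fog→φ0] = [4, 2, 4, 6]
r3 m[fog→φ1] = [4, 2, 3, 0]
r3 m[fog→φ2] = [4, 2, 5, 6]
r3 m[wind→φ1] = [0, 0, 0, 0]
r4 m[φ0→sun] = [7, 6, 6, 3]
r4 m[φ0→fog] = [3, 2, 3, 1]
r4 m[φ1→fog] = [2, 1, 3, 6]
r4 m[φ1→wind] = [4, 3, 6, 6]
r4 m[φ2→sun] = [6, 6, 3, 6]
r4 m[φ2→fog] = [4, 3, 1, 3]
r4 m[sun→φ0] = [6, 6, 3, 6]
r4 m[sun→φ2] = [7, 6, 6, 3]
r4 m[fog→φ0] = [6, 4, 4, 9]
r4 m[fog→φ1] = [7, 5, 4, 4]
r4 m[fog→φ2] = [5, 3, 6, 7]
r4 m[wind→φ1] = [0, 0, 0, 0]
r5 m[φ0→sun] = [7, 6, 7, 5]
r5 m[φ0→fog] = [5, 7, 6, 6]
r5 m[φ1→fog] = [2, 1, 3, 6]
r5 m[φ1→wind] = [7, 6, 9, 7]
r5 m[φ2→sun] = [7, 7, 4, 7]
r5 m[φ2→fog] = [8, 7, 4, 7]
r5 m[sun→φ0] = [6, 6, 3, 6]
r5 m[sun→φ2] = [7, 6, 6, 3]
r5 m[fog→φ0] = [6, 4, 4, 9]
r5 m[fog→φ1] = [7, 5, 4, 4]
r5 m[fog→φ2] = [5, 3, 6, 7]
r5 m[wind→φ1] = [0, 0, 0, 0]
r6 m[φ0→sun] = [7, 6, 7, 5]
r6 m[φ0→fog] = [5, 7, 6, 6]
r6 m[φ1→fog] = [2, 1, 3, 6]
r6 m[φ1→wind] = [7, 6, 9, 7]
r6 m[φ2→sun] = [7, 7, 4, 7]
r6 m[φ2→fog] = [8, 7, 4, 7]
r6 m[sun→φ0] = [7, 7, 4, 7]
r6 m[sun→φ2] = [7, 6, 7, 5]
r6 m[fog→φ0] = [10, 8, 7, 13]
r6 m[fog→φ1] = [13, 14, 10, 13]
r6 m[fog→φ2] = [7, 8, 9, 12]
r6 m[wind→φ1] = [0, 0, 0, 0]
r7 m[φ0→sun] = [10, 9, 10, 9]
r7 m[φ0→fog] = [6, 8, 7, 7]
r7 m[φ1→fog] = [2, 1, 3, 6]
r7 m[φ1→wind] = [14, 15, 15, 13]
r7 m[φ2→sun] = [9, 9, 9, 10]
r7 m[φ2→fog] = [8, 8, 6, 7]
r7 m[sun→φ0] = [7, 7, 4, 7]
r7 m[sun→φ2] = [7, 6, 7, 5]
r7 m[fog→φ0] = [10, 8, 7, 13]
r7 m[fog→φ1] = [13, 14, 10, 13]
r7 m[fog→φ2] = [7, 8, 9, 12]
r7 m[wind→φ1] = [0, 0, 0, 0]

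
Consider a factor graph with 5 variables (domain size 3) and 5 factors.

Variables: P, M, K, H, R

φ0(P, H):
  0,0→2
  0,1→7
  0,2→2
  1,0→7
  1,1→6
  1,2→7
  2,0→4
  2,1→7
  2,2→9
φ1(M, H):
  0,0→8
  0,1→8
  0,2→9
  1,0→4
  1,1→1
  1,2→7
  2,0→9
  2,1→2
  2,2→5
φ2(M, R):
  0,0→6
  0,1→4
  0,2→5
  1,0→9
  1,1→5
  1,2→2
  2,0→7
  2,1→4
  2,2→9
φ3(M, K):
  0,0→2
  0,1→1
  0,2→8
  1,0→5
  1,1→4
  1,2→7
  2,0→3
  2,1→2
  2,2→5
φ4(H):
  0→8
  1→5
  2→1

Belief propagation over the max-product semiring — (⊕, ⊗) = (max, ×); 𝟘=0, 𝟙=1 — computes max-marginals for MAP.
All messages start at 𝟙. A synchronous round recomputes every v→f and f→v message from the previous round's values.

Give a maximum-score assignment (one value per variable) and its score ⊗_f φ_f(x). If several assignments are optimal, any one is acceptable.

init: all messages = 𝟙 over 3 values
r1 m[φ0→P] = [7, 7, 9]
r1 m[φ0→H] = [7, 7, 9]
r1 m[φ1→M] = [9, 7, 9]
r1 m[φ1→H] = [9, 8, 9]
r1 m[φ2→M] = [6, 9, 9]
r1 m[φ2→R] = [9, 5, 9]
r1 m[φ3→M] = [8, 7, 5]
r1 m[φ3→K] = [5, 4, 8]
r1 m[φ4→H] = [8, 5, 1]
r1 m[P→φ0] = [1, 1, 1]
r1 m[M→φ1] = [1, 1, 1]
r1 m[M→φ2] = [1, 1, 1]
r1 m[M→φ3] = [1, 1, 1]
r1 m[K→φ3] = [1, 1, 1]
r1 m[H→φ0] = [1, 1, 1]
r1 m[H→φ1] = [1, 1, 1]
r1 m[H→φ4] = [1, 1, 1]
r1 m[R→φ2] = [1, 1, 1]
r2 m[φ0→P] = [7, 7, 9]
r2 m[φ0→H] = [7, 7, 9]
r2 m[φ1→M] = [9, 7, 9]
r2 m[φ1→H] = [9, 8, 9]
r2 m[φ2→M] = [6, 9, 9]
r2 m[φ2→R] = [9, 5, 9]
r2 m[φ3→M] = [8, 7, 5]
r2 m[φ3→K] = [5, 4, 8]
r2 m[φ4→H] = [8, 5, 1]
r2 m[P→φ0] = [1, 1, 1]
r2 m[M→φ1] = [48, 63, 45]
r2 m[M→φ2] = [72, 49, 45]
r2 m[M→φ3] = [54, 63, 81]
r2 m[K→φ3] = [1, 1, 1]
r2 m[H→φ0] = [72, 40, 9]
r2 m[H→φ1] = [56, 35, 9]
r2 m[H→φ4] = [63, 56, 81]
r2 m[R→φ2] = [1, 1, 1]
r3 m[φ0→P] = [280, 504, 288]
r3 m[φ0→H] = [7, 7, 9]
r3 m[φ1→M] = [448, 224, 504]
r3 m[φ1→H] = [405, 384, 441]
r3 m[φ2→M] = [6, 9, 9]
r3 m[φ2→R] = [441, 288, 405]
r3 m[φ3→M] = [8, 7, 5]
r3 m[φ3→K] = [315, 252, 441]
r3 m[φ4→H] = [8, 5, 1]
r3 m[P→φ0] = [1, 1, 1]
r3 m[M→φ1] = [48, 63, 45]
r3 m[M→φ2] = [72, 49, 45]
r3 m[M→φ3] = [54, 63, 81]
r3 m[K→φ3] = [1, 1, 1]
r3 m[H→φ0] = [72, 40, 9]
r3 m[H→φ1] = [56, 35, 9]
r3 m[H→φ4] = [63, 56, 81]
r3 m[R→φ2] = [1, 1, 1]
r4 m[φ0→P] = [280, 504, 288]
r4 m[φ0→H] = [7, 7, 9]
r4 m[φ1→M] = [448, 224, 504]
r4 m[φ1→H] = [405, 384, 441]
r4 m[φ2→M] = [6, 9, 9]
r4 m[φ2→R] = [441, 288, 405]
r4 m[φ3→M] = [8, 7, 5]
r4 m[φ3→K] = [315, 252, 441]
r4 m[φ4→H] = [8, 5, 1]
r4 m[P→φ0] = [1, 1, 1]
r4 m[M→φ1] = [48, 63, 45]
r4 m[M→φ2] = [3584, 1568, 2520]
r4 m[M→φ3] = [2688, 2016, 4536]
r4 m[K→φ3] = [1, 1, 1]
r4 m[H→φ0] = [3240, 1920, 441]
r4 m[H→φ1] = [56, 35, 9]
r4 m[H→φ4] = [2835, 2688, 3969]
r4 m[R→φ2] = [1, 1, 1]
r5 m[φ0→P] = [13440, 22680, 13440]
r5 m[φ0→H] = [7, 7, 9]
r5 m[φ1→M] = [448, 224, 504]
r5 m[φ1→H] = [405, 384, 441]
r5 m[φ2→M] = [6, 9, 9]
r5 m[φ2→R] = [21504, 14336, 22680]
r5 m[φ3→M] = [8, 7, 5]
r5 m[φ3→K] = [13608, 9072, 22680]
r5 m[φ4→H] = [8, 5, 1]
r5 m[P→φ0] = [1, 1, 1]
r5 m[M→φ1] = [48, 63, 45]
r5 m[M→φ2] = [3584, 1568, 2520]
r5 m[M→φ3] = [2688, 2016, 4536]
r5 m[K→φ3] = [1, 1, 1]
r5 m[H→φ0] = [3240, 1920, 441]
r5 m[H→φ1] = [56, 35, 9]
r5 m[H→φ4] = [2835, 2688, 3969]
r5 m[R→φ2] = [1, 1, 1]
r6 m[φ0→P] = [13440, 22680, 13440]
r6 m[φ0→H] = [7, 7, 9]
r6 m[φ1→M] = [448, 224, 504]
r6 m[φ1→H] = [405, 384, 441]
r6 m[φ2→M] = [6, 9, 9]
r6 m[φ2→R] = [21504, 14336, 22680]
r6 m[φ3→M] = [8, 7, 5]
r6 m[φ3→K] = [13608, 9072, 22680]
r6 m[φ4→H] = [8, 5, 1]
r6 m[P→φ0] = [1, 1, 1]
r6 m[M→φ1] = [48, 63, 45]
r6 m[M→φ2] = [3584, 1568, 2520]
r6 m[M→φ3] = [2688, 2016, 4536]
r6 m[K→φ3] = [1, 1, 1]
r6 m[H→φ0] = [3240, 1920, 441]
r6 m[H→φ1] = [56, 35, 9]
r6 m[H→φ4] = [2835, 2688, 3969]
r6 m[R→φ2] = [1, 1, 1]
fixed point reached at round 6
traceback from P: (P=1, M=2, K=2, H=0, R=2), score=22680

assignment: (P=1, M=2, K=2, H=0, R=2); score = 22680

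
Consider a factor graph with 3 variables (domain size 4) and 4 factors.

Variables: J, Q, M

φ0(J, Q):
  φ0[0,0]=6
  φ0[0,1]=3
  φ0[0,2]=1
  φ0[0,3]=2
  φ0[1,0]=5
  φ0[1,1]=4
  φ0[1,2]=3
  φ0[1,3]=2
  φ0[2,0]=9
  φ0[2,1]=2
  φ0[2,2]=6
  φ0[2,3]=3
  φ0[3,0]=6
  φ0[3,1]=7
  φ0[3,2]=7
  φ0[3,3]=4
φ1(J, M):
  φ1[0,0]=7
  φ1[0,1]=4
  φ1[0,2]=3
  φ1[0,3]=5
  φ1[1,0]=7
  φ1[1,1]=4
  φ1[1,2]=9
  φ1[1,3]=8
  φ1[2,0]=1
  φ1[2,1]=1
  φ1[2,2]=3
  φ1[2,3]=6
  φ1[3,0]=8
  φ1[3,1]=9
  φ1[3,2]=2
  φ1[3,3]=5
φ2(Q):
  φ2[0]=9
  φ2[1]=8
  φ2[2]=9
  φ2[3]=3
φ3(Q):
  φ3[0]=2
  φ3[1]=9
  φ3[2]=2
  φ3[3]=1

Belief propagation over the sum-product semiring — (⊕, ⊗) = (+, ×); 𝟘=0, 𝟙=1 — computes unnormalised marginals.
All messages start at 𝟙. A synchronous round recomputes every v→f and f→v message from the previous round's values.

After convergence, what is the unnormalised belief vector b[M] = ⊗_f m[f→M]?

b[M] = [11925, 10317, 7755, 11532]

init: all messages = 𝟙 over 4 values
r1 m[φ0→J] = [12, 14, 20, 24]
r1 m[φ0→Q] = [26, 16, 17, 11]
r1 m[φ1→J] = [19, 28, 11, 24]
r1 m[φ1→M] = [23, 18, 17, 24]
r1 m[φ2→Q] = [9, 8, 9, 3]
r1 m[φ3→Q] = [2, 9, 2, 1]
r1 m[J→φ0] = [1, 1, 1, 1]
r1 m[J→φ1] = [1, 1, 1, 1]
r1 m[Q→φ0] = [1, 1, 1, 1]
r1 m[Q→φ2] = [1, 1, 1, 1]
r1 m[Q→φ3] = [1, 1, 1, 1]
r1 m[M→φ1] = [1, 1, 1, 1]
r2 m[φ0→J] = [12, 14, 20, 24]
r2 m[φ0→Q] = [26, 16, 17, 11]
r2 m[φ1→J] = [19, 28, 11, 24]
r2 m[φ1→M] = [23, 18, 17, 24]
r2 m[φ2→Q] = [9, 8, 9, 3]
r2 m[φ3→Q] = [2, 9, 2, 1]
r2 m[J→φ0] = [19, 28, 11, 24]
r2 m[J→φ1] = [12, 14, 20, 24]
r2 m[Q→φ0] = [18, 72, 18, 3]
r2 m[Q→φ2] = [52, 144, 34, 11]
r2 m[Q→φ3] = [234, 128, 153, 33]
r2 m[M→φ1] = [1, 1, 1, 1]
r3 m[φ0→J] = [348, 438, 423, 750]
r3 m[φ0→Q] = [497, 359, 337, 223]
r3 m[φ1→J] = [19, 28, 11, 24]
r3 m[φ1→M] = [394, 340, 270, 412]
r3 m[φ2→Q] = [9, 8, 9, 3]
r3 m[φ3→Q] = [2, 9, 2, 1]
r3 m[J→φ0] = [19, 28, 11, 24]
r3 m[J→φ1] = [12, 14, 20, 24]
r3 m[Q→φ0] = [18, 72, 18, 3]
r3 m[Q→φ2] = [52, 144, 34, 11]
r3 m[Q→φ3] = [234, 128, 153, 33]
r3 m[M→φ1] = [1, 1, 1, 1]
r4 m[φ0→J] = [348, 438, 423, 750]
r4 m[φ0→Q] = [497, 359, 337, 223]
r4 m[φ1→J] = [19, 28, 11, 24]
r4 m[φ1→M] = [394, 340, 270, 412]
r4 m[φ2→Q] = [9, 8, 9, 3]
r4 m[φ3→Q] = [2, 9, 2, 1]
r4 m[J→φ0] = [19, 28, 11, 24]
r4 m[J→φ1] = [348, 438, 423, 750]
r4 m[Q→φ0] = [18, 72, 18, 3]
r4 m[Q→φ2] = [994, 3231, 674, 223]
r4 m[Q→φ3] = [4473, 2872, 3033, 669]
r4 m[M→φ1] = [1, 1, 1, 1]
r5 m[φ0→J] = [348, 438, 423, 750]
r5 m[φ0→Q] = [497, 359, 337, 223]
r5 m[φ1→J] = [19, 28, 11, 24]
r5 m[φ1→M] = [11925, 10317, 7755, 11532]
r5 m[φ2→Q] = [9, 8, 9, 3]
r5 m[φ3→Q] = [2, 9, 2, 1]
r5 m[J→φ0] = [19, 28, 11, 24]
r5 m[J→φ1] = [348, 438, 423, 750]
r5 m[Q→φ0] = [18, 72, 18, 3]
r5 m[Q→φ2] = [994, 3231, 674, 223]
r5 m[Q→φ3] = [4473, 2872, 3033, 669]
r5 m[M→φ1] = [1, 1, 1, 1]
r6 m[φ0→J] = [348, 438, 423, 750]
r6 m[φ0→Q] = [497, 359, 337, 223]
r6 m[φ1→J] = [19, 28, 11, 24]
r6 m[φ1→M] = [11925, 10317, 7755, 11532]
r6 m[φ2→Q] = [9, 8, 9, 3]
r6 m[φ3→Q] = [2, 9, 2, 1]
r6 m[J→φ0] = [19, 28, 11, 24]
r6 m[J→φ1] = [348, 438, 423, 750]
r6 m[Q→φ0] = [18, 72, 18, 3]
r6 m[Q→φ2] = [994, 3231, 674, 223]
r6 m[Q→φ3] = [4473, 2872, 3033, 669]
r6 m[M→φ1] = [1, 1, 1, 1]
fixed point reached at round 6
b[M] = ⊗ incoming = [11925, 10317, 7755, 11532]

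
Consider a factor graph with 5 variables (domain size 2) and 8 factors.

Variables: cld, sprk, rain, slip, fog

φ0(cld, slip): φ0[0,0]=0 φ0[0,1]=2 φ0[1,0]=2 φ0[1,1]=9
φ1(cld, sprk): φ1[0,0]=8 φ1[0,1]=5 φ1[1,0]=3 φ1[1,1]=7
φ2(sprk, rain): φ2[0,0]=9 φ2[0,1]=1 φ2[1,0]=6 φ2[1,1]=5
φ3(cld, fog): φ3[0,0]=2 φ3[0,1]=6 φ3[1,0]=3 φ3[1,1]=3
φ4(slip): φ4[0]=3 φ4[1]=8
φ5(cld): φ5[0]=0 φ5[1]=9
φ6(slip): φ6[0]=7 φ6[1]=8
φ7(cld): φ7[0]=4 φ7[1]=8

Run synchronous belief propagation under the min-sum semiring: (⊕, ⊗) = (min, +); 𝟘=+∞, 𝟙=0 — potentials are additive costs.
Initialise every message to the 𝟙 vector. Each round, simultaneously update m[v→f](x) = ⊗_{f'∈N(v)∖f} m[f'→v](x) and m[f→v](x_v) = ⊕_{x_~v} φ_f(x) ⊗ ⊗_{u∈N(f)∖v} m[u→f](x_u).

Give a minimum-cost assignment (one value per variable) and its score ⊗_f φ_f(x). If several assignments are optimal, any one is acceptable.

assignment: (cld=0, sprk=0, rain=1, slip=0, fog=0); score = 25

init: all messages = 𝟙 over 2 values
r1 m[φ0→cld] = [0, 2]
r1 m[φ0→slip] = [0, 2]
r1 m[φ1→cld] = [5, 3]
r1 m[φ1→sprk] = [3, 5]
r1 m[φ2→sprk] = [1, 5]
r1 m[φ2→rain] = [6, 1]
r1 m[φ3→cld] = [2, 3]
r1 m[φ3→fog] = [2, 3]
r1 m[φ4→slip] = [3, 8]
r1 m[φ5→cld] = [0, 9]
r1 m[φ6→slip] = [7, 8]
r1 m[φ7→cld] = [4, 8]
r1 m[cld→φ0] = [0, 0]
r1 m[cld→φ1] = [0, 0]
r1 m[cld→φ3] = [0, 0]
r1 m[cld→φ5] = [0, 0]
r1 m[cld→φ7] = [0, 0]
r1 m[sprk→φ1] = [0, 0]
r1 m[sprk→φ2] = [0, 0]
r1 m[rain→φ2] = [0, 0]
r1 m[slip→φ0] = [0, 0]
r1 m[slip→φ4] = [0, 0]
r1 m[slip→φ6] = [0, 0]
r1 m[fog→φ3] = [0, 0]
r2 m[φ0→cld] = [0, 2]
r2 m[φ0→slip] = [0, 2]
r2 m[φ1→cld] = [5, 3]
r2 m[φ1→sprk] = [3, 5]
r2 m[φ2→sprk] = [1, 5]
r2 m[φ2→rain] = [6, 1]
r2 m[φ3→cld] = [2, 3]
r2 m[φ3→fog] = [2, 3]
r2 m[φ4→slip] = [3, 8]
r2 m[φ5→cld] = [0, 9]
r2 m[φ6→slip] = [7, 8]
r2 m[φ7→cld] = [4, 8]
r2 m[cld→φ0] = [11, 23]
r2 m[cld→φ1] = [6, 22]
r2 m[cld→φ3] = [9, 22]
r2 m[cld→φ5] = [11, 16]
r2 m[cld→φ7] = [7, 17]
r2 m[sprk→φ1] = [1, 5]
r2 m[sprk→φ2] = [3, 5]
r2 m[rain→φ2] = [0, 0]
r2 m[slip→φ0] = [10, 16]
r2 m[slip→φ4] = [7, 10]
r2 m[slip→φ6] = [3, 10]
r2 m[fog→φ3] = [0, 0]
r3 m[φ0→cld] = [10, 12]
r3 m[φ0→slip] = [11, 13]
r3 m[φ1→cld] = [9, 4]
r3 m[φ1→sprk] = [14, 11]
r3 m[φ2→sprk] = [1, 5]
r3 m[φ2→rain] = [11, 4]
r3 m[φ3→cld] = [2, 3]
r3 m[φ3→fog] = [11, 15]
r3 m[φ4→slip] = [3, 8]
r3 m[φ5→cld] = [0, 9]
r3 m[φ6→slip] = [7, 8]
r3 m[φ7→cld] = [4, 8]
r3 m[cld→φ0] = [11, 23]
r3 m[cld→φ1] = [6, 22]
r3 m[cld→φ3] = [9, 22]
r3 m[cld→φ5] = [11, 16]
r3 m[cld→φ7] = [7, 17]
r3 m[sprk→φ1] = [1, 5]
r3 m[sprk→φ2] = [3, 5]
r3 m[rain→φ2] = [0, 0]
r3 m[slip→φ0] = [10, 16]
r3 m[slip→φ4] = [7, 10]
r3 m[slip→φ6] = [3, 10]
r3 m[fog→φ3] = [0, 0]
r4 m[φ0→cld] = [10, 12]
r4 m[φ0→slip] = [11, 13]
r4 m[φ1→cld] = [9, 4]
r4 m[φ1→sprk] = [14, 11]
r4 m[φ2→sprk] = [1, 5]
r4 m[φ2→rain] = [11, 4]
r4 m[φ3→cld] = [2, 3]
r4 m[φ3→fog] = [11, 15]
r4 m[φ4→slip] = [3, 8]
r4 m[φ5→cld] = [0, 9]
r4 m[φ6→slip] = [7, 8]
r4 m[φ7→cld] = [4, 8]
r4 m[cld→φ0] = [15, 24]
r4 m[cld→φ1] = [16, 32]
r4 m[cld→φ3] = [23, 33]
r4 m[cld→φ5] = [25, 27]
r4 m[cld→φ7] = [21, 28]
r4 m[sprk→φ1] = [1, 5]
r4 m[sprk→φ2] = [14, 11]
r4 m[rain→φ2] = [0, 0]
r4 m[slip→φ0] = [10, 16]
r4 m[slip→φ4] = [18, 21]
r4 m[slip→φ6] = [14, 21]
r4 m[fog→φ3] = [0, 0]
r5 m[φ0→cld] = [10, 12]
r5 m[φ0→slip] = [15, 17]
r5 m[φ1→cld] = [9, 4]
r5 m[φ1→sprk] = [24, 21]
r5 m[φ2→sprk] = [1, 5]
r5 m[φ2→rain] = [17, 15]
r5 m[φ3→cld] = [2, 3]
r5 m[φ3→fog] = [25, 29]
r5 m[φ4→slip] = [3, 8]
r5 m[φ5→cld] = [0, 9]
r5 m[φ6→slip] = [7, 8]
r5 m[φ7→cld] = [4, 8]
r5 m[cld→φ0] = [15, 24]
r5 m[cld→φ1] = [16, 32]
r5 m[cld→φ3] = [23, 33]
r5 m[cld→φ5] = [25, 27]
r5 m[cld→φ7] = [21, 28]
r5 m[sprk→φ1] = [1, 5]
r5 m[sprk→φ2] = [14, 11]
r5 m[rain→φ2] = [0, 0]
r5 m[slip→φ0] = [10, 16]
r5 m[slip→φ4] = [18, 21]
r5 m[slip→φ6] = [14, 21]
r5 m[fog→φ3] = [0, 0]
r6 m[φ0→cld] = [10, 12]
r6 m[φ0→slip] = [15, 17]
r6 m[φ1→cld] = [9, 4]
r6 m[φ1→sprk] = [24, 21]
r6 m[φ2→sprk] = [1, 5]
r6 m[φ2→rain] = [17, 15]
r6 m[φ3→cld] = [2, 3]
r6 m[φ3→fog] = [25, 29]
r6 m[φ4→slip] = [3, 8]
r6 m[φ5→cld] = [0, 9]
r6 m[φ6→slip] = [7, 8]
r6 m[φ7→cld] = [4, 8]
r6 m[cld→φ0] = [15, 24]
r6 m[cld→φ1] = [16, 32]
r6 m[cld→φ3] = [23, 33]
r6 m[cld→φ5] = [25, 27]
r6 m[cld→φ7] = [21, 28]
r6 m[sprk→φ1] = [1, 5]
r6 m[sprk→φ2] = [24, 21]
r6 m[rain→φ2] = [0, 0]
r6 m[slip→φ0] = [10, 16]
r6 m[slip→φ4] = [22, 25]
r6 m[slip→φ6] = [18, 25]
r6 m[fog→φ3] = [0, 0]
r7 m[φ0→cld] = [10, 12]
r7 m[φ0→slip] = [15, 17]
r7 m[φ1→cld] = [9, 4]
r7 m[φ1→sprk] = [24, 21]
r7 m[φ2→sprk] = [1, 5]
r7 m[φ2→rain] = [27, 25]
r7 m[φ3→cld] = [2, 3]
r7 m[φ3→fog] = [25, 29]
r7 m[φ4→slip] = [3, 8]
r7 m[φ5→cld] = [0, 9]
r7 m[φ6→slip] = [7, 8]
r7 m[φ7→cld] = [4, 8]
r7 m[cld→φ0] = [15, 24]
r7 m[cld→φ1] = [16, 32]
r7 m[cld→φ3] = [23, 33]
r7 m[cld→φ5] = [25, 27]
r7 m[cld→φ7] = [21, 28]
r7 m[sprk→φ1] = [1, 5]
r7 m[sprk→φ2] = [24, 21]
r7 m[rain→φ2] = [0, 0]
r7 m[slip→φ0] = [10, 16]
r7 m[slip→φ4] = [22, 25]
r7 m[slip→φ6] = [18, 25]
r7 m[fog→φ3] = [0, 0]
r8 m[φ0→cld] = [10, 12]
r8 m[φ0→slip] = [15, 17]
r8 m[φ1→cld] = [9, 4]
r8 m[φ1→sprk] = [24, 21]
r8 m[φ2→sprk] = [1, 5]
r8 m[φ2→rain] = [27, 25]
r8 m[φ3→cld] = [2, 3]
r8 m[φ3→fog] = [25, 29]
r8 m[φ4→slip] = [3, 8]
r8 m[φ5→cld] = [0, 9]
r8 m[φ6→slip] = [7, 8]
r8 m[φ7→cld] = [4, 8]
r8 m[cld→φ0] = [15, 24]
r8 m[cld→φ1] = [16, 32]
r8 m[cld→φ3] = [23, 33]
r8 m[cld→φ5] = [25, 27]
r8 m[cld→φ7] = [21, 28]
r8 m[sprk→φ1] = [1, 5]
r8 m[sprk→φ2] = [24, 21]
r8 m[rain→φ2] = [0, 0]
r8 m[slip→φ0] = [10, 16]
r8 m[slip→φ4] = [22, 25]
r8 m[slip→φ6] = [18, 25]
r8 m[fog→φ3] = [0, 0]
fixed point reached at round 8
traceback from cld: (cld=0, sprk=0, rain=1, slip=0, fog=0), score=25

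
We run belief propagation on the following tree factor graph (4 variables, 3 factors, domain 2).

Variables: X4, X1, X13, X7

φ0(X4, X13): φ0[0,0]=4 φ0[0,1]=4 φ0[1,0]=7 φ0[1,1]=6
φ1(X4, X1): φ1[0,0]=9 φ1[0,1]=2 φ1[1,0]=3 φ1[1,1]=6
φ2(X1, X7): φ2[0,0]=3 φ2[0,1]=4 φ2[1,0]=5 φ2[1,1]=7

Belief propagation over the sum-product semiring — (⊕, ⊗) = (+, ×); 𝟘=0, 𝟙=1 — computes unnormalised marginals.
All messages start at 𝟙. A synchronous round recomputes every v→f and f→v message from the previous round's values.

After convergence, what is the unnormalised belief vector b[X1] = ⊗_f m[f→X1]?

init: all messages = 𝟙 over 2 values
r1 m[φ0→X4] = [8, 13]
r1 m[φ0→X13] = [11, 10]
r1 m[φ1→X4] = [11, 9]
r1 m[φ1→X1] = [12, 8]
r1 m[φ2→X1] = [7, 12]
r1 m[φ2→X7] = [8, 11]
r1 m[X4→φ0] = [1, 1]
r1 m[X4→φ1] = [1, 1]
r1 m[X1→φ1] = [1, 1]
r1 m[X1→φ2] = [1, 1]
r1 m[X13→φ0] = [1, 1]
r1 m[X7→φ2] = [1, 1]
r2 m[φ0→X4] = [8, 13]
r2 m[φ0→X13] = [11, 10]
r2 m[φ1→X4] = [11, 9]
r2 m[φ1→X1] = [12, 8]
r2 m[φ2→X1] = [7, 12]
r2 m[φ2→X7] = [8, 11]
r2 m[X4→φ0] = [11, 9]
r2 m[X4→φ1] = [8, 13]
r2 m[X1→φ1] = [7, 12]
r2 m[X1→φ2] = [12, 8]
r2 m[X13→φ0] = [1, 1]
r2 m[X7→φ2] = [1, 1]
r3 m[φ0→X4] = [8, 13]
r3 m[φ0→X13] = [107, 98]
r3 m[φ1→X4] = [87, 93]
r3 m[φ1→X1] = [111, 94]
r3 m[φ2→X1] = [7, 12]
r3 m[φ2→X7] = [76, 104]
r3 m[X4→φ0] = [11, 9]
r3 m[X4→φ1] = [8, 13]
r3 m[X1→φ1] = [7, 12]
r3 m[X1→φ2] = [12, 8]
r3 m[X13→φ0] = [1, 1]
r3 m[X7→φ2] = [1, 1]
r4 m[φ0→X4] = [8, 13]
r4 m[φ0→X13] = [107, 98]
r4 m[φ1→X4] = [87, 93]
r4 m[φ1→X1] = [111, 94]
r4 m[φ2→X1] = [7, 12]
r4 m[φ2→X7] = [76, 104]
r4 m[X4→φ0] = [87, 93]
r4 m[X4→φ1] = [8, 13]
r4 m[X1→φ1] = [7, 12]
r4 m[X1→φ2] = [111, 94]
r4 m[X13→φ0] = [1, 1]
r4 m[X7→φ2] = [1, 1]
r5 m[φ0→X4] = [8, 13]
r5 m[φ0→X13] = [999, 906]
r5 m[φ1→X4] = [87, 93]
r5 m[φ1→X1] = [111, 94]
r5 m[φ2→X1] = [7, 12]
r5 m[φ2→X7] = [803, 1102]
r5 m[X4→φ0] = [87, 93]
r5 m[X4→φ1] = [8, 13]
r5 m[X1→φ1] = [7, 12]
r5 m[X1→φ2] = [111, 94]
r5 m[X13→φ0] = [1, 1]
r5 m[X7→φ2] = [1, 1]
r6 m[φ0→X4] = [8, 13]
r6 m[φ0→X13] = [999, 906]
r6 m[φ1→X4] = [87, 93]
r6 m[φ1→X1] = [111, 94]
r6 m[φ2→X1] = [7, 12]
r6 m[φ2→X7] = [803, 1102]
r6 m[X4→φ0] = [87, 93]
r6 m[X4→φ1] = [8, 13]
r6 m[X1→φ1] = [7, 12]
r6 m[X1→φ2] = [111, 94]
r6 m[X13→φ0] = [1, 1]
r6 m[X7→φ2] = [1, 1]
fixed point reached at round 6
b[X1] = ⊗ incoming = [777, 1128]

b[X1] = [777, 1128]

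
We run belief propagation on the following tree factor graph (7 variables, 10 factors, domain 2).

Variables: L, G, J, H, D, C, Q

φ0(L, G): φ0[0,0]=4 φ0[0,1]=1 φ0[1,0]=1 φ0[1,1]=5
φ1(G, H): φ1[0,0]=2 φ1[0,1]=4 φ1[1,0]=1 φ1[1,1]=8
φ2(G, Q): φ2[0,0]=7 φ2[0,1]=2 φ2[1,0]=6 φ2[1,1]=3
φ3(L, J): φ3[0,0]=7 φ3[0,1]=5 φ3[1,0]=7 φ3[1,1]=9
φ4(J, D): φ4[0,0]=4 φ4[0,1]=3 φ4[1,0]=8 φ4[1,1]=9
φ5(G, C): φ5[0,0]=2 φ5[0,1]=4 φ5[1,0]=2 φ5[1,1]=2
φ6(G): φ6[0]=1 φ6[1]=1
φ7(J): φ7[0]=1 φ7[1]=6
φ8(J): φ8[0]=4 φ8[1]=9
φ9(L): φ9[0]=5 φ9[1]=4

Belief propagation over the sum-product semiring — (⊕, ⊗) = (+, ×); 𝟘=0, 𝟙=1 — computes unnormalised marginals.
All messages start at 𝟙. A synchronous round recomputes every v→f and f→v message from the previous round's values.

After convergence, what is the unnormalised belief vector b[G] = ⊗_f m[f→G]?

init: all messages = 𝟙 over 2 values
r1 m[φ0→L] = [5, 6]
r1 m[φ0→G] = [5, 6]
r1 m[φ1→G] = [6, 9]
r1 m[φ1→H] = [3, 12]
r1 m[φ2→G] = [9, 9]
r1 m[φ2→Q] = [13, 5]
r1 m[φ3→L] = [12, 16]
r1 m[φ3→J] = [14, 14]
r1 m[φ4→J] = [7, 17]
r1 m[φ4→D] = [12, 12]
r1 m[φ5→G] = [6, 4]
r1 m[φ5→C] = [4, 6]
r1 m[φ6→G] = [1, 1]
r1 m[φ7→J] = [1, 6]
r1 m[φ8→J] = [4, 9]
r1 m[φ9→L] = [5, 4]
r1 m[L→φ0] = [1, 1]
r1 m[L→φ3] = [1, 1]
r1 m[L→φ9] = [1, 1]
r1 m[G→φ0] = [1, 1]
r1 m[G→φ1] = [1, 1]
r1 m[G→φ2] = [1, 1]
r1 m[G→φ5] = [1, 1]
r1 m[G→φ6] = [1, 1]
r1 m[J→φ3] = [1, 1]
r1 m[J→φ4] = [1, 1]
r1 m[J→φ7] = [1, 1]
r1 m[J→φ8] = [1, 1]
r1 m[H→φ1] = [1, 1]
r1 m[D→φ4] = [1, 1]
r1 m[C→φ5] = [1, 1]
r1 m[Q→φ2] = [1, 1]
r2 m[φ0→L] = [5, 6]
r2 m[φ0→G] = [5, 6]
r2 m[φ1→G] = [6, 9]
r2 m[φ1→H] = [3, 12]
r2 m[φ2→G] = [9, 9]
r2 m[φ2→Q] = [13, 5]
r2 m[φ3→L] = [12, 16]
r2 m[φ3→J] = [14, 14]
r2 m[φ4→J] = [7, 17]
r2 m[φ4→D] = [12, 12]
r2 m[φ5→G] = [6, 4]
r2 m[φ5→C] = [4, 6]
r2 m[φ6→G] = [1, 1]
r2 m[φ7→J] = [1, 6]
r2 m[φ8→J] = [4, 9]
r2 m[φ9→L] = [5, 4]
r2 m[L→φ0] = [60, 64]
r2 m[L→φ3] = [25, 24]
r2 m[L→φ9] = [60, 96]
r2 m[G→φ0] = [324, 324]
r2 m[G→φ1] = [270, 216]
r2 m[G→φ2] = [180, 216]
r2 m[G→φ5] = [270, 486]
r2 m[G→φ6] = [1620, 1944]
r2 m[J→φ3] = [28, 918]
r2 m[J→φ4] = [56, 756]
r2 m[J→φ7] = [392, 2142]
r2 m[J→φ8] = [98, 1428]
r2 m[H→φ1] = [1, 1]
r2 m[D→φ4] = [1, 1]
r2 m[C→φ5] = [1, 1]
r2 m[Q→φ2] = [1, 1]
r3 m[φ0→L] = [1620, 1944]
r3 m[φ0→G] = [304, 380]
r3 m[φ1→G] = [6, 9]
r3 m[φ1→H] = [756, 2808]
r3 m[φ2→G] = [9, 9]
r3 m[φ2→Q] = [2556, 1008]
r3 m[φ3→L] = [4786, 8458]
r3 m[φ3→J] = [343, 341]
r3 m[φ4→J] = [7, 17]
r3 m[φ4→D] = [6272, 6972]
r3 m[φ5→G] = [6, 4]
r3 m[φ5→C] = [1512, 2052]
r3 m[φ6→G] = [1, 1]
r3 m[φ7→J] = [1, 6]
r3 m[φ8→J] = [4, 9]
r3 m[φ9→L] = [5, 4]
r3 m[L→φ0] = [60, 64]
r3 m[L→φ3] = [25, 24]
r3 m[L→φ9] = [60, 96]
r3 m[G→φ0] = [324, 324]
r3 m[G→φ1] = [270, 216]
r3 m[G→φ2] = [180, 216]
r3 m[G→φ5] = [270, 486]
r3 m[G→φ6] = [1620, 1944]
r3 m[J→φ3] = [28, 918]
r3 m[J→φ4] = [56, 756]
r3 m[J→φ7] = [392, 2142]
r3 m[J→φ8] = [98, 1428]
r3 m[H→φ1] = [1, 1]
r3 m[D→φ4] = [1, 1]
r3 m[C→φ5] = [1, 1]
r3 m[Q→φ2] = [1, 1]
r4 m[φ0→L] = [1620, 1944]
r4 m[φ0→G] = [304, 380]
r4 m[φ1→G] = [6, 9]
r4 m[φ1→H] = [756, 2808]
r4 m[φ2→G] = [9, 9]
r4 m[φ2→Q] = [2556, 1008]
r4 m[φ3→L] = [4786, 8458]
r4 m[φ3→J] = [343, 341]
r4 m[φ4→J] = [7, 17]
r4 m[φ4→D] = [6272, 6972]
r4 m[φ5→G] = [6, 4]
r4 m[φ5→C] = [1512, 2052]
r4 m[φ6→G] = [1, 1]
r4 m[φ7→J] = [1, 6]
r4 m[φ8→J] = [4, 9]
r4 m[φ9→L] = [5, 4]
r4 m[L→φ0] = [23930, 33832]
r4 m[L→φ3] = [8100, 7776]
r4 m[L→φ9] = [7753320, 16442352]
r4 m[G→φ0] = [324, 324]
r4 m[G→φ1] = [16416, 13680]
r4 m[G→φ2] = [10944, 13680]
r4 m[G→φ5] = [16416, 30780]
r4 m[G→φ6] = [98496, 123120]
r4 m[J→φ3] = [28, 918]
r4 m[J→φ4] = [1372, 18414]
r4 m[J→φ7] = [9604, 52173]
r4 m[J→φ8] = [2401, 34782]
r4 m[H→φ1] = [1, 1]
r4 m[D→φ4] = [1, 1]
r4 m[C→φ5] = [1, 1]
r4 m[Q→φ2] = [1, 1]
r5 m[φ0→L] = [1620, 1944]
r5 m[φ0→G] = [129552, 193090]
r5 m[φ1→G] = [6, 9]
r5 m[φ1→H] = [46512, 175104]
r5 m[φ2→G] = [9, 9]
r5 m[φ2→Q] = [158688, 62928]
r5 m[φ3→L] = [4786, 8458]
r5 m[φ3→J] = [111132, 110484]
r5 m[φ4→J] = [7, 17]
r5 m[φ4→D] = [152800, 169842]
r5 m[φ5→G] = [6, 4]
r5 m[φ5→C] = [94392, 127224]
r5 m[φ6→G] = [1, 1]
r5 m[φ7→J] = [1, 6]
r5 m[φ8→J] = [4, 9]
r5 m[φ9→L] = [5, 4]
r5 m[L→φ0] = [23930, 33832]
r5 m[L→φ3] = [8100, 7776]
r5 m[L→φ9] = [7753320, 16442352]
r5 m[G→φ0] = [324, 324]
r5 m[G→φ1] = [16416, 13680]
r5 m[G→φ2] = [10944, 13680]
r5 m[G→φ5] = [16416, 30780]
r5 m[G→φ6] = [98496, 123120]
r5 m[J→φ3] = [28, 918]
r5 m[J→φ4] = [1372, 18414]
r5 m[J→φ7] = [9604, 52173]
r5 m[J→φ8] = [2401, 34782]
r5 m[H→φ1] = [1, 1]
r5 m[D→φ4] = [1, 1]
r5 m[C→φ5] = [1, 1]
r5 m[Q→φ2] = [1, 1]
r6 m[φ0→L] = [1620, 1944]
r6 m[φ0→G] = [129552, 193090]
r6 m[φ1→G] = [6, 9]
r6 m[φ1→H] = [46512, 175104]
r6 m[φ2→G] = [9, 9]
r6 m[φ2→Q] = [158688, 62928]
r6 m[φ3→L] = [4786, 8458]
r6 m[φ3→J] = [111132, 110484]
r6 m[φ4→J] = [7, 17]
r6 m[φ4→D] = [152800, 169842]
r6 m[φ5→G] = [6, 4]
r6 m[φ5→C] = [94392, 127224]
r6 m[φ6→G] = [1, 1]
r6 m[φ7→J] = [1, 6]
r6 m[φ8→J] = [4, 9]
r6 m[φ9→L] = [5, 4]
r6 m[L→φ0] = [23930, 33832]
r6 m[L→φ3] = [8100, 7776]
r6 m[L→φ9] = [7753320, 16442352]
r6 m[G→φ0] = [324, 324]
r6 m[G→φ1] = [6995808, 6951240]
r6 m[G→φ2] = [4663872, 6951240]
r6 m[G→φ5] = [6995808, 15640290]
r6 m[G→φ6] = [41974848, 62561160]
r6 m[J→φ3] = [28, 918]
r6 m[J→φ4] = [444528, 5966136]
r6 m[J→φ7] = [3111696, 16904052]
r6 m[J→φ8] = [777924, 11269368]
r6 m[H→φ1] = [1, 1]
r6 m[D→φ4] = [1, 1]
r6 m[C→φ5] = [1, 1]
r6 m[Q→φ2] = [1, 1]
r7 m[φ0→L] = [1620, 1944]
r7 m[φ0→G] = [129552, 193090]
r7 m[φ1→G] = [6, 9]
r7 m[φ1→H] = [20942856, 83593152]
r7 m[φ2→G] = [9, 9]
r7 m[φ2→Q] = [74354544, 30181464]
r7 m[φ3→L] = [4786, 8458]
r7 m[φ3→J] = [111132, 110484]
r7 m[φ4→J] = [7, 17]
r7 m[φ4→D] = [49507200, 55028808]
r7 m[φ5→G] = [6, 4]
r7 m[φ5→C] = [45272196, 59263812]
r7 m[φ6→G] = [1, 1]
r7 m[φ7→J] = [1, 6]
r7 m[φ8→J] = [4, 9]
r7 m[φ9→L] = [5, 4]
r7 m[L→φ0] = [23930, 33832]
r7 m[L→φ3] = [8100, 7776]
r7 m[L→φ9] = [7753320, 16442352]
r7 m[G→φ0] = [324, 324]
r7 m[G→φ1] = [6995808, 6951240]
r7 m[G→φ2] = [4663872, 6951240]
r7 m[G→φ5] = [6995808, 15640290]
r7 m[G→φ6] = [41974848, 62561160]
r7 m[J→φ3] = [28, 918]
r7 m[J→φ4] = [444528, 5966136]
r7 m[J→φ7] = [3111696, 16904052]
r7 m[J→φ8] = [777924, 11269368]
r7 m[H→φ1] = [1, 1]
r7 m[D→φ4] = [1, 1]
r7 m[C→φ5] = [1, 1]
r7 m[Q→φ2] = [1, 1]
r8 m[φ0→L] = [1620, 1944]
r8 m[φ0→G] = [129552, 193090]
r8 m[φ1→G] = [6, 9]
r8 m[φ1→H] = [20942856, 83593152]
r8 m[φ2→G] = [9, 9]
r8 m[φ2→Q] = [74354544, 30181464]
r8 m[φ3→L] = [4786, 8458]
r8 m[φ3→J] = [111132, 110484]
r8 m[φ4→J] = [7, 17]
r8 m[φ4→D] = [49507200, 55028808]
r8 m[φ5→G] = [6, 4]
r8 m[φ5→C] = [45272196, 59263812]
r8 m[φ6→G] = [1, 1]
r8 m[φ7→J] = [1, 6]
r8 m[φ8→J] = [4, 9]
r8 m[φ9→L] = [5, 4]
r8 m[L→φ0] = [23930, 33832]
r8 m[L→φ3] = [8100, 7776]
r8 m[L→φ9] = [7753320, 16442352]
r8 m[G→φ0] = [324, 324]
r8 m[G→φ1] = [6995808, 6951240]
r8 m[G→φ2] = [4663872, 6951240]
r8 m[G→φ5] = [6995808, 15640290]
r8 m[G→φ6] = [41974848, 62561160]
r8 m[J→φ3] = [28, 918]
r8 m[J→φ4] = [444528, 5966136]
r8 m[J→φ7] = [3111696, 16904052]
r8 m[J→φ8] = [777924, 11269368]
r8 m[H→φ1] = [1, 1]
r8 m[D→φ4] = [1, 1]
r8 m[C→φ5] = [1, 1]
r8 m[Q→φ2] = [1, 1]
fixed point reached at round 8
b[G] = ⊗ incoming = [41974848, 62561160]

b[G] = [41974848, 62561160]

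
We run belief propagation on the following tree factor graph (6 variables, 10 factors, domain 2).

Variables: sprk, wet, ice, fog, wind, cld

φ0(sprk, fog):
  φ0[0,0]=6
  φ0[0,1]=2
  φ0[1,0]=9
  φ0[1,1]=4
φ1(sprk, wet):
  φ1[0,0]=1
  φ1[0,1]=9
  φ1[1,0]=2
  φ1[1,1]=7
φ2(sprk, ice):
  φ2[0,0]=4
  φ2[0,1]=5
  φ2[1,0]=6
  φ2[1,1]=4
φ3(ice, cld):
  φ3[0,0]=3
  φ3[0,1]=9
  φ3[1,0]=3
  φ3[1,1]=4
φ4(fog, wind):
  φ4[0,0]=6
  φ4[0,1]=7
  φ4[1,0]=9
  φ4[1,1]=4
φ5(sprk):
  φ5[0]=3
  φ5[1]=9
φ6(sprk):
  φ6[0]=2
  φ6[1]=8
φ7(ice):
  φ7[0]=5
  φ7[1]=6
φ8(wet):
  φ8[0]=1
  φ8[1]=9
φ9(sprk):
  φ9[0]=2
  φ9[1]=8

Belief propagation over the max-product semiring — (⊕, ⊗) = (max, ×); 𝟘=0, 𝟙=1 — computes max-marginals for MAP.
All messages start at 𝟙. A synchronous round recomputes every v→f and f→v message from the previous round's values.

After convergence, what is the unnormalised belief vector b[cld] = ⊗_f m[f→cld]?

b[cld] = [205752960, 617258880]

init: all messages = 𝟙 over 2 values
r1 m[φ0→sprk] = [6, 9]
r1 m[φ0→fog] = [9, 4]
r1 m[φ1→sprk] = [9, 7]
r1 m[φ1→wet] = [2, 9]
r1 m[φ2→sprk] = [5, 6]
r1 m[φ2→ice] = [6, 5]
r1 m[φ3→ice] = [9, 4]
r1 m[φ3→cld] = [3, 9]
r1 m[φ4→fog] = [7, 9]
r1 m[φ4→wind] = [9, 7]
r1 m[φ5→sprk] = [3, 9]
r1 m[φ6→sprk] = [2, 8]
r1 m[φ7→ice] = [5, 6]
r1 m[φ8→wet] = [1, 9]
r1 m[φ9→sprk] = [2, 8]
r1 m[sprk→φ0] = [1, 1]
r1 m[sprk→φ1] = [1, 1]
r1 m[sprk→φ2] = [1, 1]
r1 m[sprk→φ5] = [1, 1]
r1 m[sprk→φ6] = [1, 1]
r1 m[sprk→φ9] = [1, 1]
r1 m[wet→φ1] = [1, 1]
r1 m[wet→φ8] = [1, 1]
r1 m[ice→φ2] = [1, 1]
r1 m[ice→φ3] = [1, 1]
r1 m[ice→φ7] = [1, 1]
r1 m[fog→φ0] = [1, 1]
r1 m[fog→φ4] = [1, 1]
r1 m[wind→φ4] = [1, 1]
r1 m[cld→φ3] = [1, 1]
r2 m[φ0→sprk] = [6, 9]
r2 m[φ0→fog] = [9, 4]
r2 m[φ1→sprk] = [9, 7]
r2 m[φ1→wet] = [2, 9]
r2 m[φ2→sprk] = [5, 6]
r2 m[φ2→ice] = [6, 5]
r2 m[φ3→ice] = [9, 4]
r2 m[φ3→cld] = [3, 9]
r2 m[φ4→fog] = [7, 9]
r2 m[φ4→wind] = [9, 7]
r2 m[φ5→sprk] = [3, 9]
r2 m[φ6→sprk] = [2, 8]
r2 m[φ7→ice] = [5, 6]
r2 m[φ8→wet] = [1, 9]
r2 m[φ9→sprk] = [2, 8]
r2 m[sprk→φ0] = [540, 24192]
r2 m[sprk→φ1] = [360, 31104]
r2 m[sprk→φ2] = [648, 36288]
r2 m[sprk→φ5] = [1080, 24192]
r2 m[sprk→φ6] = [1620, 27216]
r2 m[sprk→φ9] = [1620, 27216]
r2 m[wet→φ1] = [1, 9]
r2 m[wet→φ8] = [2, 9]
r2 m[ice→φ2] = [45, 24]
r2 m[ice→φ3] = [30, 30]
r2 m[ice→φ7] = [54, 20]
r2 m[fog→φ0] = [7, 9]
r2 m[fog→φ4] = [9, 4]
r2 m[wind→φ4] = [1, 1]
r2 m[cld→φ3] = [1, 1]
r3 m[φ0→sprk] = [42, 63]
r3 m[φ0→fog] = [217728, 96768]
r3 m[φ1→sprk] = [81, 63]
r3 m[φ1→wet] = [62208, 217728]
r3 m[φ2→sprk] = [180, 270]
r3 m[φ2→ice] = [217728, 145152]
r3 m[φ3→ice] = [9, 4]
r3 m[φ3→cld] = [90, 270]
r3 m[φ4→fog] = [7, 9]
r3 m[φ4→wind] = [54, 63]
r3 m[φ5→sprk] = [3, 9]
r3 m[φ6→sprk] = [2, 8]
r3 m[φ7→ice] = [5, 6]
r3 m[φ8→wet] = [1, 9]
r3 m[φ9→sprk] = [2, 8]
r3 m[sprk→φ0] = [540, 24192]
r3 m[sprk→φ1] = [360, 31104]
r3 m[sprk→φ2] = [648, 36288]
r3 m[sprk→φ5] = [1080, 24192]
r3 m[sprk→φ6] = [1620, 27216]
r3 m[sprk→φ9] = [1620, 27216]
r3 m[wet→φ1] = [1, 9]
r3 m[wet→φ8] = [2, 9]
r3 m[ice→φ2] = [45, 24]
r3 m[ice→φ3] = [30, 30]
r3 m[ice→φ7] = [54, 20]
r3 m[fog→φ0] = [7, 9]
r3 m[fog→φ4] = [9, 4]
r3 m[wind→φ4] = [1, 1]
r3 m[cld→φ3] = [1, 1]
r4 m[φ0→sprk] = [42, 63]
r4 m[φ0→fog] = [217728, 96768]
r4 m[φ1→sprk] = [81, 63]
r4 m[φ1→wet] = [62208, 217728]
r4 m[φ2→sprk] = [180, 270]
r4 m[φ2→ice] = [217728, 145152]
r4 m[φ3→ice] = [9, 4]
r4 m[φ3→cld] = [90, 270]
r4 m[φ4→fog] = [7, 9]
r4 m[φ4→wind] = [54, 63]
r4 m[φ5→sprk] = [3, 9]
r4 m[φ6→sprk] = [2, 8]
r4 m[φ7→ice] = [5, 6]
r4 m[φ8→wet] = [1, 9]
r4 m[φ9→sprk] = [2, 8]
r4 m[sprk→φ0] = [174960, 9797760]
r4 m[sprk→φ1] = [90720, 9797760]
r4 m[sprk→φ2] = [40824, 2286144]
r4 m[sprk→φ5] = [2449440, 68584320]
r4 m[sprk→φ6] = [3674160, 77157360]
r4 m[sprk→φ9] = [3674160, 77157360]
r4 m[wet→φ1] = [1, 9]
r4 m[wet→φ8] = [62208, 217728]
r4 m[ice→φ2] = [45, 24]
r4 m[ice→φ3] = [1088640, 870912]
r4 m[ice→φ7] = [1959552, 580608]
r4 m[fog→φ0] = [7, 9]
r4 m[fog→φ4] = [217728, 96768]
r4 m[wind→φ4] = [1, 1]
r4 m[cld→φ3] = [1, 1]
r5 m[φ0→sprk] = [42, 63]
r5 m[φ0→fog] = [88179840, 39191040]
r5 m[φ1→sprk] = [81, 63]
r5 m[φ1→wet] = [19595520, 68584320]
r5 m[φ2→sprk] = [180, 270]
r5 m[φ2→ice] = [13716864, 9144576]
r5 m[φ3→ice] = [9, 4]
r5 m[φ3→cld] = [3265920, 9797760]
r5 m[φ4→fog] = [7, 9]
r5 m[φ4→wind] = [1306368, 1524096]
r5 m[φ5→sprk] = [3, 9]
r5 m[φ6→sprk] = [2, 8]
r5 m[φ7→ice] = [5, 6]
r5 m[φ8→wet] = [1, 9]
r5 m[φ9→sprk] = [2, 8]
r5 m[sprk→φ0] = [174960, 9797760]
r5 m[sprk→φ1] = [90720, 9797760]
r5 m[sprk→φ2] = [40824, 2286144]
r5 m[sprk→φ5] = [2449440, 68584320]
r5 m[sprk→φ6] = [3674160, 77157360]
r5 m[sprk→φ9] = [3674160, 77157360]
r5 m[wet→φ1] = [1, 9]
r5 m[wet→φ8] = [62208, 217728]
r5 m[ice→φ2] = [45, 24]
r5 m[ice→φ3] = [1088640, 870912]
r5 m[ice→φ7] = [1959552, 580608]
r5 m[fog→φ0] = [7, 9]
r5 m[fog→φ4] = [217728, 96768]
r5 m[wind→φ4] = [1, 1]
r5 m[cld→φ3] = [1, 1]
r6 m[φ0→sprk] = [42, 63]
r6 m[φ0→fog] = [88179840, 39191040]
r6 m[φ1→sprk] = [81, 63]
r6 m[φ1→wet] = [19595520, 68584320]
r6 m[φ2→sprk] = [180, 270]
r6 m[φ2→ice] = [13716864, 9144576]
r6 m[φ3→ice] = [9, 4]
r6 m[φ3→cld] = [3265920, 9797760]
r6 m[φ4→fog] = [7, 9]
r6 m[φ4→wind] = [1306368, 1524096]
r6 m[φ5→sprk] = [3, 9]
r6 m[φ6→sprk] = [2, 8]
r6 m[φ7→ice] = [5, 6]
r6 m[φ8→wet] = [1, 9]
r6 m[φ9→sprk] = [2, 8]
r6 m[sprk→φ0] = [174960, 9797760]
r6 m[sprk→φ1] = [90720, 9797760]
r6 m[sprk→φ2] = [40824, 2286144]
r6 m[sprk→φ5] = [2449440, 68584320]
r6 m[sprk→φ6] = [3674160, 77157360]
r6 m[sprk→φ9] = [3674160, 77157360]
r6 m[wet→φ1] = [1, 9]
r6 m[wet→φ8] = [19595520, 68584320]
r6 m[ice→φ2] = [45, 24]
r6 m[ice→φ3] = [68584320, 54867456]
r6 m[ice→φ7] = [123451776, 36578304]
r6 m[fog→φ0] = [7, 9]
r6 m[fog→φ4] = [88179840, 39191040]
r6 m[wind→φ4] = [1, 1]
r6 m[cld→φ3] = [1, 1]
r7 m[φ0→sprk] = [42, 63]
r7 m[φ0→fog] = [88179840, 39191040]
r7 m[φ1→sprk] = [81, 63]
r7 m[φ1→wet] = [19595520, 68584320]
r7 m[φ2→sprk] = [180, 270]
r7 m[φ2→ice] = [13716864, 9144576]
r7 m[φ3→ice] = [9, 4]
r7 m[φ3→cld] = [205752960, 617258880]
r7 m[φ4→fog] = [7, 9]
r7 m[φ4→wind] = [529079040, 617258880]
r7 m[φ5→sprk] = [3, 9]
r7 m[φ6→sprk] = [2, 8]
r7 m[φ7→ice] = [5, 6]
r7 m[φ8→wet] = [1, 9]
r7 m[φ9→sprk] = [2, 8]
r7 m[sprk→φ0] = [174960, 9797760]
r7 m[sprk→φ1] = [90720, 9797760]
r7 m[sprk→φ2] = [40824, 2286144]
r7 m[sprk→φ5] = [2449440, 68584320]
r7 m[sprk→φ6] = [3674160, 77157360]
r7 m[sprk→φ9] = [3674160, 77157360]
r7 m[wet→φ1] = [1, 9]
r7 m[wet→φ8] = [19595520, 68584320]
r7 m[ice→φ2] = [45, 24]
r7 m[ice→φ3] = [68584320, 54867456]
r7 m[ice→φ7] = [123451776, 36578304]
r7 m[fog→φ0] = [7, 9]
r7 m[fog→φ4] = [88179840, 39191040]
r7 m[wind→φ4] = [1, 1]
r7 m[cld→φ3] = [1, 1]
r8 m[φ0→sprk] = [42, 63]
r8 m[φ0→fog] = [88179840, 39191040]
r8 m[φ1→sprk] = [81, 63]
r8 m[φ1→wet] = [19595520, 68584320]
r8 m[φ2→sprk] = [180, 270]
r8 m[φ2→ice] = [13716864, 9144576]
r8 m[φ3→ice] = [9, 4]
r8 m[φ3→cld] = [205752960, 617258880]
r8 m[φ4→fog] = [7, 9]
r8 m[φ4→wind] = [529079040, 617258880]
r8 m[φ5→sprk] = [3, 9]
r8 m[φ6→sprk] = [2, 8]
r8 m[φ7→ice] = [5, 6]
r8 m[φ8→wet] = [1, 9]
r8 m[φ9→sprk] = [2, 8]
r8 m[sprk→φ0] = [174960, 9797760]
r8 m[sprk→φ1] = [90720, 9797760]
r8 m[sprk→φ2] = [40824, 2286144]
r8 m[sprk→φ5] = [2449440, 68584320]
r8 m[sprk→φ6] = [3674160, 77157360]
r8 m[sprk→φ9] = [3674160, 77157360]
r8 m[wet→φ1] = [1, 9]
r8 m[wet→φ8] = [19595520, 68584320]
r8 m[ice→φ2] = [45, 24]
r8 m[ice→φ3] = [68584320, 54867456]
r8 m[ice→φ7] = [123451776, 36578304]
r8 m[fog→φ0] = [7, 9]
r8 m[fog→φ4] = [88179840, 39191040]
r8 m[wind→φ4] = [1, 1]
r8 m[cld→φ3] = [1, 1]
fixed point reached at round 8
b[cld] = ⊗ incoming = [205752960, 617258880]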